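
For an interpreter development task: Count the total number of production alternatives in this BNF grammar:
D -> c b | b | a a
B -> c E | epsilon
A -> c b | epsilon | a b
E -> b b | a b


Counting alternatives per rule:
  D: 3 alternative(s)
  B: 2 alternative(s)
  A: 3 alternative(s)
  E: 2 alternative(s)
Sum: 3 + 2 + 3 + 2 = 10

10


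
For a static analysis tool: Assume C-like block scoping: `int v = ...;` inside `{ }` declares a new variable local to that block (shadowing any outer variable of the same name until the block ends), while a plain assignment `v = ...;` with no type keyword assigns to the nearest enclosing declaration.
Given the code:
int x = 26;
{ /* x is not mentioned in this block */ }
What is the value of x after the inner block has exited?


Analyzing scoping rules:
Outer scope: declares x = 26
Inner block: x is neither redeclared nor assigned -> unchanged
After the block -> 26
Result: 26

26


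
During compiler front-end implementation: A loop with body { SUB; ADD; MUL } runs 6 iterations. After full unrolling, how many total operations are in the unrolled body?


Loop body operations: SUB, ADD, MUL (3 ops per iteration)
Unrolling 6 iterations:
  Iteration 1: SUB, ADD, MUL (3 ops)
  Iteration 2: SUB, ADD, MUL (3 ops)
  Iteration 3: SUB, ADD, MUL (3 ops)
  Iteration 4: SUB, ADD, MUL (3 ops)
  Iteration 5: SUB, ADD, MUL (3 ops)
  Iteration 6: SUB, ADD, MUL (3 ops)
Total: 6 iterations * 3 ops/iter = 18 operations

18


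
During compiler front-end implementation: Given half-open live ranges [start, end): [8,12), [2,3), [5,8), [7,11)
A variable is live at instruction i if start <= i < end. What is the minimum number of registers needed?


Live ranges:
  Var0: [8, 12)
  Var1: [2, 3)
  Var2: [5, 8)
  Var3: [7, 11)
Sweep-line events (position, delta, active):
  pos=2 start -> active=1
  pos=3 end -> active=0
  pos=5 start -> active=1
  pos=7 start -> active=2
  pos=8 end -> active=1
  pos=8 start -> active=2
  pos=11 end -> active=1
  pos=12 end -> active=0
Maximum simultaneous active: 2
Minimum registers needed: 2

2


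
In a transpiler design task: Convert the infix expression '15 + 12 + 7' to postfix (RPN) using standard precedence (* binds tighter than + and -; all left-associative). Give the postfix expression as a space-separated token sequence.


Applying the shunting-yard algorithm:
  Operand 15 -> output
  Push '+' onto operator stack -> op-stack: [+]
  Operand 12 -> output
  See '+' (prec 1); top '+' (prec 1) >= it -> pop '+' to output
  Push '+' onto operator stack -> op-stack: [+]
  Operand 7 -> output
  End of input: pop '+' to output
Postfix result: 15 12 + 7 +

15 12 + 7 +


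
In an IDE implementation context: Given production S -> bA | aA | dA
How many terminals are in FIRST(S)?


Production: S -> bA | aA | dA
Examining each alternative for leading terminals:
  S -> bA : first terminal = 'b'
  S -> aA : first terminal = 'a'
  S -> dA : first terminal = 'd'
FIRST(S) = {a, b, d}
Count: 3

3


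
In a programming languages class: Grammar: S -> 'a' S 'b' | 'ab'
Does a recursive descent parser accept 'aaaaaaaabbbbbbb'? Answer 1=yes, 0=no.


Grammar accepts strings of the form a^n b^n (n >= 1)
Word: 'aaaaaaaabbbbbbb'
Counting: 8 a's and 7 b's
Check: 8 == 7? No
Mismatch: a-count != b-count
Rejected

0


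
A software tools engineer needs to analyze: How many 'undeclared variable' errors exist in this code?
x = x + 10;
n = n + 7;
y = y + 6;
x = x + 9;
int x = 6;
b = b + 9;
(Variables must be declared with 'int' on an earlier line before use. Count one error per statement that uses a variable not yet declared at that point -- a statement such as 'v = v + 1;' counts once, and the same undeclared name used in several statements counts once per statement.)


Scanning code line by line:
  Line 1: use 'x' -> ERROR (undeclared)
  Line 2: use 'n' -> ERROR (undeclared)
  Line 3: use 'y' -> ERROR (undeclared)
  Line 4: use 'x' -> ERROR (undeclared)
  Line 5: declare 'x' -> declared = ['x']
  Line 6: use 'b' -> ERROR (undeclared)
Total undeclared variable errors: 5

5


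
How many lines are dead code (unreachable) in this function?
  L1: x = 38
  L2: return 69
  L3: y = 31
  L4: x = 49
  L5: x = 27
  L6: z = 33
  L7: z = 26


Analyzing control flow:
  L1: reachable (before return)
  L2: reachable (return statement)
  L3: DEAD (after return at L2)
  L4: DEAD (after return at L2)
  L5: DEAD (after return at L2)
  L6: DEAD (after return at L2)
  L7: DEAD (after return at L2)
Return at L2, total lines = 7
Dead lines: L3 through L7
Count: 5

5


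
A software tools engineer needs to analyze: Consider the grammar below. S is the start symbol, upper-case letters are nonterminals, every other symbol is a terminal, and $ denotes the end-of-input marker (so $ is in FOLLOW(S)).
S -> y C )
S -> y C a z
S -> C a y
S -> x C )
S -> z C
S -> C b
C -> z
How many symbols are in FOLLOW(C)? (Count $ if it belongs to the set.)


S is the start symbol and does not occur in any rule body, so FOLLOW(S) = {$}.
Examining every occurrence of C in a rule body:
  S -> y C ) : C is followed by terminal ')' -> add ')'
  S -> y C a z : C is followed by terminal 'a' -> add 'a'
  S -> C a y : C is followed by terminal 'a' -> add 'a' (already in the set)
  S -> x C ) : C is followed by terminal ')' -> add ')' (already in the set)
  S -> z C : C is at the right end -> add FOLLOW(S) = {$}
  S -> C b : C is followed by terminal 'b' -> add 'b'
  C -> z : C does not occur in the body -> contributes nothing
FOLLOW(C) = {), a, b, $}
Count: 4

4


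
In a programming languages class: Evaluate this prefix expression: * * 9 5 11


Parsing prefix expression: * * 9 5 11
Step 1: Innermost operation '* 9 5'
  9 * 5 = 45
Step 2: Outer operation '* [45] 11'
  45 * 11 = 495

495


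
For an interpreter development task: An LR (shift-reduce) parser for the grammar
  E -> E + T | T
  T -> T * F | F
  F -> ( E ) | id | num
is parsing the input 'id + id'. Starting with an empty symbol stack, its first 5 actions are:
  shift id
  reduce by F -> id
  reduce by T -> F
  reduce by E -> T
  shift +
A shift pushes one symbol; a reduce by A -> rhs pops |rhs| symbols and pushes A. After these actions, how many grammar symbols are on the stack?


Tracking the symbol stack through each action:
  Action 1: shift 'id' : push -> stack = [id] (size 1)
  Action 2: reduce by F -> id : pop 1, push F -> stack = [F] (size 1)
  Action 3: reduce by T -> F : pop 1, push T -> stack = [T] (size 1)
  Action 4: reduce by E -> T : pop 1, push E -> stack = [E] (size 1)
  Action 5: shift '+' : push -> stack = [E, +] (size 2)
Final stack size: 2

2


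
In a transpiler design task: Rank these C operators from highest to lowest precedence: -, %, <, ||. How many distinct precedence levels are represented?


Looking up precedence for each operator:
  - -> precedence 5
  % -> precedence 6
  < -> precedence 4
  || -> precedence 1
Sorted highest to lowest: %, -, <, ||
Distinct precedence values: [6, 5, 4, 1]
Number of distinct levels: 4

4


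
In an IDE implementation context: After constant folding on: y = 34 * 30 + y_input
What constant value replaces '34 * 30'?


Identifying constant sub-expression:
  Original: y = 34 * 30 + y_input
  34 and 30 are both compile-time constants
  Evaluating: 34 * 30 = 1020
  After folding: y = 1020 + y_input

1020


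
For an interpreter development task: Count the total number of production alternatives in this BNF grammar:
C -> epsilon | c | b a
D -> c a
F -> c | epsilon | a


Counting alternatives per rule:
  C: 3 alternative(s)
  D: 1 alternative(s)
  F: 3 alternative(s)
Sum: 3 + 1 + 3 = 7

7


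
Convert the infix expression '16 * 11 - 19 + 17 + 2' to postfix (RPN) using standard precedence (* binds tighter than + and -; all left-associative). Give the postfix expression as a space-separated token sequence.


Applying the shunting-yard algorithm:
  Operand 16 -> output
  Push '*' onto operator stack -> op-stack: [*]
  Operand 11 -> output
  See '-' (prec 1); top '*' (prec 2) >= it -> pop '*' to output
  Push '-' onto operator stack -> op-stack: [-]
  Operand 19 -> output
  See '+' (prec 1); top '-' (prec 1) >= it -> pop '-' to output
  Push '+' onto operator stack -> op-stack: [+]
  Operand 17 -> output
  See '+' (prec 1); top '+' (prec 1) >= it -> pop '+' to output
  Push '+' onto operator stack -> op-stack: [+]
  Operand 2 -> output
  End of input: pop '+' to output
Postfix result: 16 11 * 19 - 17 + 2 +

16 11 * 19 - 17 + 2 +


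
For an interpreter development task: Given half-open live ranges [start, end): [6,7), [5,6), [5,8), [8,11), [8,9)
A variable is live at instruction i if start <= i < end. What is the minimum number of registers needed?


Live ranges:
  Var0: [6, 7)
  Var1: [5, 6)
  Var2: [5, 8)
  Var3: [8, 11)
  Var4: [8, 9)
Sweep-line events (position, delta, active):
  pos=5 start -> active=1
  pos=5 start -> active=2
  pos=6 end -> active=1
  pos=6 start -> active=2
  pos=7 end -> active=1
  pos=8 end -> active=0
  pos=8 start -> active=1
  pos=8 start -> active=2
  pos=9 end -> active=1
  pos=11 end -> active=0
Maximum simultaneous active: 2
Minimum registers needed: 2

2


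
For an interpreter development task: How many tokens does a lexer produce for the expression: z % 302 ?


Scanning 'z % 302'
Token 1: 'z' -> identifier
Token 2: '%' -> operator
Token 3: '302' -> integer_literal
Total tokens: 3

3


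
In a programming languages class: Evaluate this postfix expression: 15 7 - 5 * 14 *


Processing tokens left to right:
Push 15, Push 7
Pop 15 and 7, compute 15 - 7 = 8, push 8
Push 5
Pop 8 and 5, compute 8 * 5 = 40, push 40
Push 14
Pop 40 and 14, compute 40 * 14 = 560, push 560
Stack result: 560

560


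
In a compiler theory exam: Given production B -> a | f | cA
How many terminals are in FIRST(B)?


Production: B -> a | f | cA
Examining each alternative for leading terminals:
  B -> a : first terminal = 'a'
  B -> f : first terminal = 'f'
  B -> cA : first terminal = 'c'
FIRST(B) = {a, c, f}
Count: 3

3


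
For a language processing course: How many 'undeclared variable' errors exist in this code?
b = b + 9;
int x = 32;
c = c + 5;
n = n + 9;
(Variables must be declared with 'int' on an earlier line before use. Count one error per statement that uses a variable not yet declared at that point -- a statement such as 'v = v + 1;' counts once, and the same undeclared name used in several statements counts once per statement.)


Scanning code line by line:
  Line 1: use 'b' -> ERROR (undeclared)
  Line 2: declare 'x' -> declared = ['x']
  Line 3: use 'c' -> ERROR (undeclared)
  Line 4: use 'n' -> ERROR (undeclared)
Total undeclared variable errors: 3

3


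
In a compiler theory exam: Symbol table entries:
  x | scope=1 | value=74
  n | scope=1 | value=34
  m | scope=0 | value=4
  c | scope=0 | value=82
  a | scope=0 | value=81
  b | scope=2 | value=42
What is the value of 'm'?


Searching symbol table for 'm':
  x | scope=1 | value=74
  n | scope=1 | value=34
  m | scope=0 | value=4 <- MATCH
  c | scope=0 | value=82
  a | scope=0 | value=81
  b | scope=2 | value=42
Found 'm' at scope 0 with value 4

4


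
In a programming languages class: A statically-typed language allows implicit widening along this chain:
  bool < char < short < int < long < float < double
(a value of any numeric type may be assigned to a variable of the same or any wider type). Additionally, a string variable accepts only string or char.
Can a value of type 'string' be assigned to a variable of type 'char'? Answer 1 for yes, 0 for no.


Target variable type: char
Source value type: string
Rule: string cannot widen to any numeric type
Result: 0

0


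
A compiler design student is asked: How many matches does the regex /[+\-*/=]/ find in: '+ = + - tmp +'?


Pattern: /[+\-*/=]/ (operators)
Input: '+ = + - tmp +'
Scanning for matches:
  Match 1: '+'
  Match 2: '='
  Match 3: '+'
  Match 4: '-'
  Match 5: '+'
Total matches: 5

5


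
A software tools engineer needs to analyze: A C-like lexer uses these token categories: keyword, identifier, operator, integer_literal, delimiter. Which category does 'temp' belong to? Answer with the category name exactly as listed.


Token: 'temp'
Checking categories:
  identifier: YES
  integer_literal: no
  operator: no
  keyword: no
  delimiter: no
Category: identifier

identifier


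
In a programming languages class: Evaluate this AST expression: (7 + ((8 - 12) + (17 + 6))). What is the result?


Expression: (7 + ((8 - 12) + (17 + 6)))
Evaluating step by step:
  8 - 12 = -4
  17 + 6 = 23
  -4 + 23 = 19
  7 + 19 = 26
Result: 26

26


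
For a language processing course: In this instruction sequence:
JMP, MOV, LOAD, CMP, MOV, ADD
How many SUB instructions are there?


Scanning instruction sequence for SUB:
  Position 1: JMP
  Position 2: MOV
  Position 3: LOAD
  Position 4: CMP
  Position 5: MOV
  Position 6: ADD
Matches at positions: []
Total SUB count: 0

0


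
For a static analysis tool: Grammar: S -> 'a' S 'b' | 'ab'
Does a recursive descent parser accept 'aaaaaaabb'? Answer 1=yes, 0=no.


Grammar accepts strings of the form a^n b^n (n >= 1)
Word: 'aaaaaaabb'
Counting: 7 a's and 2 b's
Check: 7 == 2? No
Mismatch: a-count != b-count
Rejected

0


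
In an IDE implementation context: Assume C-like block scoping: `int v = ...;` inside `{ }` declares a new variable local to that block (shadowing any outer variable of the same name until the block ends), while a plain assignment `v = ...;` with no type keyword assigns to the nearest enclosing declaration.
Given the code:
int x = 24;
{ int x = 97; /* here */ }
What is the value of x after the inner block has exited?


Analyzing scoping rules:
Outer scope: declares x = 24
Inner block: 'int x = 97;' declares a NEW x that shadows the outer one
When the block exits the inner x goes out of scope; the outer x was never modified -> 24
Result: 24

24


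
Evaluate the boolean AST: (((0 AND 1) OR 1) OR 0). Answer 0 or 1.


Step 1: Evaluate inner node
  0 AND 1 = 0
Step 2: Evaluate next node
  0 OR 1 = 1
Step 3: Evaluate root node
  1 OR 0 = 1

1


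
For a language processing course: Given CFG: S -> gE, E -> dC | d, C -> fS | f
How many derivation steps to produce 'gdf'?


Grammar: S -> gE, E -> dC | d, C -> fS | f
Deriving 'gdf':
Step 1: S -> gE => gE
Step 2: E -> dC => gdC
Step 3: C -> f => gdf
Total derivation steps: 3

3


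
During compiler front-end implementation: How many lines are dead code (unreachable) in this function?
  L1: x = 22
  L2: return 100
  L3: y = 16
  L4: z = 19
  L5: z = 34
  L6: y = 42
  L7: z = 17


Analyzing control flow:
  L1: reachable (before return)
  L2: reachable (return statement)
  L3: DEAD (after return at L2)
  L4: DEAD (after return at L2)
  L5: DEAD (after return at L2)
  L6: DEAD (after return at L2)
  L7: DEAD (after return at L2)
Return at L2, total lines = 7
Dead lines: L3 through L7
Count: 5

5


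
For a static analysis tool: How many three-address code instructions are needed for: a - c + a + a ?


Expression: a - c + a + a
Generating three-address code (respecting * over +/- precedence):
  Instruction 1: t1 = a - c
  Instruction 2: t2 = t1 + a
  Instruction 3: t3 = t2 + a
Total instructions: 3

3


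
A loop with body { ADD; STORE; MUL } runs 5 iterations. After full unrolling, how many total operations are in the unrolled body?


Loop body operations: ADD, STORE, MUL (3 ops per iteration)
Unrolling 5 iterations:
  Iteration 1: ADD, STORE, MUL (3 ops)
  Iteration 2: ADD, STORE, MUL (3 ops)
  Iteration 3: ADD, STORE, MUL (3 ops)
  Iteration 4: ADD, STORE, MUL (3 ops)
  Iteration 5: ADD, STORE, MUL (3 ops)
Total: 5 iterations * 3 ops/iter = 15 operations

15


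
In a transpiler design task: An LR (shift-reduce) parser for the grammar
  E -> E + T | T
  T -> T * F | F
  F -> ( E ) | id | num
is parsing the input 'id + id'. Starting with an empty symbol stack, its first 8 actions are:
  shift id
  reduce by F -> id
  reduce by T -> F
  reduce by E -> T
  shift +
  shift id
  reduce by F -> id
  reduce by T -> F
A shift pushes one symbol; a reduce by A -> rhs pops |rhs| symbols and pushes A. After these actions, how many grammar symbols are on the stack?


Tracking the symbol stack through each action:
  Action 1: shift 'id' : push -> stack = [id] (size 1)
  Action 2: reduce by F -> id : pop 1, push F -> stack = [F] (size 1)
  Action 3: reduce by T -> F : pop 1, push T -> stack = [T] (size 1)
  Action 4: reduce by E -> T : pop 1, push E -> stack = [E] (size 1)
  Action 5: shift '+' : push -> stack = [E, +] (size 2)
  Action 6: shift 'id' : push -> stack = [E, +, id] (size 3)
  Action 7: reduce by F -> id : pop 1, push F -> stack = [E, +, F] (size 3)
  Action 8: reduce by T -> F : pop 1, push T -> stack = [E, +, T] (size 3)
Final stack size: 3

3


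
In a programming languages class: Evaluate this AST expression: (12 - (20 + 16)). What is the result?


Expression: (12 - (20 + 16))
Evaluating step by step:
  20 + 16 = 36
  12 - 36 = -24
Result: -24

-24


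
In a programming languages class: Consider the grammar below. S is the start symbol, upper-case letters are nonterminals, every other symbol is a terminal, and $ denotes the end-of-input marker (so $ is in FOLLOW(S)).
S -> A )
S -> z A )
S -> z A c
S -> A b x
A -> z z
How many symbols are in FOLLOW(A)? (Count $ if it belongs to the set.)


S is the start symbol and does not occur in any rule body, so FOLLOW(S) = {$}.
Examining every occurrence of A in a rule body:
  S -> A ) : A is followed by terminal ')' -> add ')'
  S -> z A ) : A is followed by terminal ')' -> add ')' (already in the set)
  S -> z A c : A is followed by terminal 'c' -> add 'c'
  S -> A b x : A is followed by terminal 'b' -> add 'b'
  A -> z z : A does not occur in the body -> contributes nothing
FOLLOW(A) = {), b, c}
Count: 3

3


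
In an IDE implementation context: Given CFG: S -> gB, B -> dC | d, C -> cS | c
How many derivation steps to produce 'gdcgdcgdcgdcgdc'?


Grammar: S -> gB, B -> dC | d, C -> cS | c
Deriving 'gdcgdcgdcgdcgdc':
Step 1: S -> gB => gB
Step 2: B -> dC => gdC
Step 3: C -> cS => gdcS
Step 4: S -> gB => gdcgB
Step 5: B -> dC => gdcgdC
Step 6: C -> cS => gdcgdcS
Step 7: S -> gB => gdcgdcgB
Step 8: B -> dC => gdcgdcgdC
Step 9: C -> cS => gdcgdcgdcS
Step 10: S -> gB => gdcgdcgdcgB
Step 11: B -> dC => gdcgdcgdcgdC
Step 12: C -> cS => gdcgdcgdcgdcS
Step 13: S -> gB => gdcgdcgdcgdcgB
Step 14: B -> dC => gdcgdcgdcgdcgdC
Step 15: C -> c => gdcgdcgdcgdcgdc
Total derivation steps: 15

15


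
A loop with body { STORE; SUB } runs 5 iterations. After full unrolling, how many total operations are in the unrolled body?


Loop body operations: STORE, SUB (2 ops per iteration)
Unrolling 5 iterations:
  Iteration 1: STORE, SUB (2 ops)
  Iteration 2: STORE, SUB (2 ops)
  Iteration 3: STORE, SUB (2 ops)
  Iteration 4: STORE, SUB (2 ops)
  Iteration 5: STORE, SUB (2 ops)
Total: 5 iterations * 2 ops/iter = 10 operations

10


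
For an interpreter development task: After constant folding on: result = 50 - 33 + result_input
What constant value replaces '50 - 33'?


Identifying constant sub-expression:
  Original: result = 50 - 33 + result_input
  50 and 33 are both compile-time constants
  Evaluating: 50 - 33 = 17
  After folding: result = 17 + result_input

17


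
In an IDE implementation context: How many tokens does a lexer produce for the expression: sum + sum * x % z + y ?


Scanning 'sum + sum * x % z + y'
Token 1: 'sum' -> identifier
Token 2: '+' -> operator
Token 3: 'sum' -> identifier
Token 4: '*' -> operator
Token 5: 'x' -> identifier
Token 6: '%' -> operator
Token 7: 'z' -> identifier
Token 8: '+' -> operator
Token 9: 'y' -> identifier
Total tokens: 9

9


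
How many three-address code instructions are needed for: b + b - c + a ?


Expression: b + b - c + a
Generating three-address code (respecting * over +/- precedence):
  Instruction 1: t1 = b + b
  Instruction 2: t2 = t1 - c
  Instruction 3: t3 = t2 + a
Total instructions: 3

3


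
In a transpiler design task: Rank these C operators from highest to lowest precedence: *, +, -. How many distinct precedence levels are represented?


Looking up precedence for each operator:
  * -> precedence 6
  + -> precedence 5
  - -> precedence 5
Sorted highest to lowest: *, +, -
Distinct precedence values: [6, 5]
Number of distinct levels: 2

2


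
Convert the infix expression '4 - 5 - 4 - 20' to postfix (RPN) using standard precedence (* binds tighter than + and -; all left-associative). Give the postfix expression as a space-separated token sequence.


Applying the shunting-yard algorithm:
  Operand 4 -> output
  Push '-' onto operator stack -> op-stack: [-]
  Operand 5 -> output
  See '-' (prec 1); top '-' (prec 1) >= it -> pop '-' to output
  Push '-' onto operator stack -> op-stack: [-]
  Operand 4 -> output
  See '-' (prec 1); top '-' (prec 1) >= it -> pop '-' to output
  Push '-' onto operator stack -> op-stack: [-]
  Operand 20 -> output
  End of input: pop '-' to output
Postfix result: 4 5 - 4 - 20 -

4 5 - 4 - 20 -


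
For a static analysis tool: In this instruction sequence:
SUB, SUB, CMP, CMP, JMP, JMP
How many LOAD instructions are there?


Scanning instruction sequence for LOAD:
  Position 1: SUB
  Position 2: SUB
  Position 3: CMP
  Position 4: CMP
  Position 5: JMP
  Position 6: JMP
Matches at positions: []
Total LOAD count: 0

0


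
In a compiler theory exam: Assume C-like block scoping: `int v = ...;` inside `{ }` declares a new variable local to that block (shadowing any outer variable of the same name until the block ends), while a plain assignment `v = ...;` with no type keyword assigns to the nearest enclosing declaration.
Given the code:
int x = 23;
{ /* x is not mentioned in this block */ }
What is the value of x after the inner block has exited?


Analyzing scoping rules:
Outer scope: declares x = 23
Inner block: x is neither redeclared nor assigned -> unchanged
After the block -> 23
Result: 23

23


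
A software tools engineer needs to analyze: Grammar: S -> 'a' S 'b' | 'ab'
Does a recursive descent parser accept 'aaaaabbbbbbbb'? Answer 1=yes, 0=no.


Grammar accepts strings of the form a^n b^n (n >= 1)
Word: 'aaaaabbbbbbbb'
Counting: 5 a's and 8 b's
Check: 5 == 8? No
Mismatch: a-count != b-count
Rejected

0


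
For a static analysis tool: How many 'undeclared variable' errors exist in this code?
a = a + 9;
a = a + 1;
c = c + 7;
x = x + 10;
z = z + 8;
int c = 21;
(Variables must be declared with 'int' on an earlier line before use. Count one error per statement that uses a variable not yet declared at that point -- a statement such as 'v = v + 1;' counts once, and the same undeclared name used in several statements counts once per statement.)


Scanning code line by line:
  Line 1: use 'a' -> ERROR (undeclared)
  Line 2: use 'a' -> ERROR (undeclared)
  Line 3: use 'c' -> ERROR (undeclared)
  Line 4: use 'x' -> ERROR (undeclared)
  Line 5: use 'z' -> ERROR (undeclared)
  Line 6: declare 'c' -> declared = ['c']
Total undeclared variable errors: 5

5


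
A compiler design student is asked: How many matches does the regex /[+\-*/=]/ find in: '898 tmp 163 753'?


Pattern: /[+\-*/=]/ (operators)
Input: '898 tmp 163 753'
Scanning for matches:
Total matches: 0

0


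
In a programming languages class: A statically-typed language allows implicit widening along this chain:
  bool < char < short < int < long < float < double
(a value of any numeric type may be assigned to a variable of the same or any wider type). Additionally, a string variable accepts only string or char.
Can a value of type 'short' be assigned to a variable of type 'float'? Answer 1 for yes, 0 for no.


Target variable type: float
Source value type: short
Numeric ranks: short=2, float=5
Widening allowed iff rank(source) <= rank(target): 2 <= 5? Yes
Result: 1

1


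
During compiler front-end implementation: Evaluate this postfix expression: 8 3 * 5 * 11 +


Processing tokens left to right:
Push 8, Push 3
Pop 8 and 3, compute 8 * 3 = 24, push 24
Push 5
Pop 24 and 5, compute 24 * 5 = 120, push 120
Push 11
Pop 120 and 11, compute 120 + 11 = 131, push 131
Stack result: 131

131


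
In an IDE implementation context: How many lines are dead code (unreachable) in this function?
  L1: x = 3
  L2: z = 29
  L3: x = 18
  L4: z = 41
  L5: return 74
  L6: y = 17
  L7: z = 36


Analyzing control flow:
  L1: reachable (before return)
  L2: reachable (before return)
  L3: reachable (before return)
  L4: reachable (before return)
  L5: reachable (return statement)
  L6: DEAD (after return at L5)
  L7: DEAD (after return at L5)
Return at L5, total lines = 7
Dead lines: L6 through L7
Count: 2

2


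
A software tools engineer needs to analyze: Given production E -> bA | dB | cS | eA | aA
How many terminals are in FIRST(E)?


Production: E -> bA | dB | cS | eA | aA
Examining each alternative for leading terminals:
  E -> bA : first terminal = 'b'
  E -> dB : first terminal = 'd'
  E -> cS : first terminal = 'c'
  E -> eA : first terminal = 'e'
  E -> aA : first terminal = 'a'
FIRST(E) = {a, b, c, d, e}
Count: 5

5


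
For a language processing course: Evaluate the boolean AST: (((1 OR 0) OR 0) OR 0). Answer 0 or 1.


Step 1: Evaluate inner node
  1 OR 0 = 1
Step 2: Evaluate next node
  1 OR 0 = 1
Step 3: Evaluate root node
  1 OR 0 = 1

1


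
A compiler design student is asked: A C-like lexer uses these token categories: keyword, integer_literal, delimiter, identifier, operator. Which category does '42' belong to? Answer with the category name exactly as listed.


Token: '42'
Checking categories:
  identifier: no
  integer_literal: YES
  operator: no
  keyword: no
  delimiter: no
Category: integer_literal

integer_literal


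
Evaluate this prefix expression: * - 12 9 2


Parsing prefix expression: * - 12 9 2
Step 1: Innermost operation '- 12 9'
  12 - 9 = 3
Step 2: Outer operation '* [3] 2'
  3 * 2 = 6

6


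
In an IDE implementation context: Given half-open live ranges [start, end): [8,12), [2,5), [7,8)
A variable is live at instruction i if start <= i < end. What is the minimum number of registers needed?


Live ranges:
  Var0: [8, 12)
  Var1: [2, 5)
  Var2: [7, 8)
Sweep-line events (position, delta, active):
  pos=2 start -> active=1
  pos=5 end -> active=0
  pos=7 start -> active=1
  pos=8 end -> active=0
  pos=8 start -> active=1
  pos=12 end -> active=0
Maximum simultaneous active: 1
Minimum registers needed: 1

1


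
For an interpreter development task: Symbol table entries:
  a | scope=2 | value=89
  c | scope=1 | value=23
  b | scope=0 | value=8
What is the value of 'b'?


Searching symbol table for 'b':
  a | scope=2 | value=89
  c | scope=1 | value=23
  b | scope=0 | value=8 <- MATCH
Found 'b' at scope 0 with value 8

8


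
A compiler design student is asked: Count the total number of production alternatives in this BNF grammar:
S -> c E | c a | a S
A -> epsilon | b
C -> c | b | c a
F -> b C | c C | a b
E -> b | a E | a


Counting alternatives per rule:
  S: 3 alternative(s)
  A: 2 alternative(s)
  C: 3 alternative(s)
  F: 3 alternative(s)
  E: 3 alternative(s)
Sum: 3 + 2 + 3 + 3 + 3 = 14

14


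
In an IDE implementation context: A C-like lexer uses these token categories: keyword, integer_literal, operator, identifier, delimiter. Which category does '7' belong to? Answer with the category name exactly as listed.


Token: '7'
Checking categories:
  identifier: no
  integer_literal: YES
  operator: no
  keyword: no
  delimiter: no
Category: integer_literal

integer_literal


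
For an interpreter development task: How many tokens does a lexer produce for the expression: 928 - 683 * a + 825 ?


Scanning '928 - 683 * a + 825'
Token 1: '928' -> integer_literal
Token 2: '-' -> operator
Token 3: '683' -> integer_literal
Token 4: '*' -> operator
Token 5: 'a' -> identifier
Token 6: '+' -> operator
Token 7: '825' -> integer_literal
Total tokens: 7

7


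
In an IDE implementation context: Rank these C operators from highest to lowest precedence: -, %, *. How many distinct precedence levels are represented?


Looking up precedence for each operator:
  - -> precedence 5
  % -> precedence 6
  * -> precedence 6
Sorted highest to lowest: %, *, -
Distinct precedence values: [6, 5]
Number of distinct levels: 2

2


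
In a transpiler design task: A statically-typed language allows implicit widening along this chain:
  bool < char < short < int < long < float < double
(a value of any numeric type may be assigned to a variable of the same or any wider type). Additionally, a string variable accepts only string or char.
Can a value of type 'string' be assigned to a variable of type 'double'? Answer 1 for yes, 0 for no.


Target variable type: double
Source value type: string
Rule: string cannot widen to any numeric type
Result: 0

0


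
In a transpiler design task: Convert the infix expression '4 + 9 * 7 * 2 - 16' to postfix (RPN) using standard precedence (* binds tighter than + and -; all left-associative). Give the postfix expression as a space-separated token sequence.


Applying the shunting-yard algorithm:
  Operand 4 -> output
  Push '+' onto operator stack -> op-stack: [+]
  Operand 9 -> output
  Push '*' onto operator stack -> op-stack: [+, *]
  Operand 7 -> output
  See '*' (prec 2); top '*' (prec 2) >= it -> pop '*' to output
  Push '*' onto operator stack -> op-stack: [+, *]
  Operand 2 -> output
  See '-' (prec 1); top '*' (prec 2) >= it -> pop '*' to output
  See '-' (prec 1); top '+' (prec 1) >= it -> pop '+' to output
  Push '-' onto operator stack -> op-stack: [-]
  Operand 16 -> output
  End of input: pop '-' to output
Postfix result: 4 9 7 * 2 * + 16 -

4 9 7 * 2 * + 16 -


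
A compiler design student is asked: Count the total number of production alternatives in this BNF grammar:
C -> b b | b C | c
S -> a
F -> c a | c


Counting alternatives per rule:
  C: 3 alternative(s)
  S: 1 alternative(s)
  F: 2 alternative(s)
Sum: 3 + 1 + 2 = 6

6


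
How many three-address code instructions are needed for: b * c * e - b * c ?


Expression: b * c * e - b * c
Generating three-address code (respecting * over +/- precedence):
  Instruction 1: t1 = b * c
  Instruction 2: t2 = t1 * e
  Instruction 3: t3 = b * c
  Instruction 4: t4 = t2 - t3
Total instructions: 4

4


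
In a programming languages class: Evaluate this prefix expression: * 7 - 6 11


Parsing prefix expression: * 7 - 6 11
Step 1: Innermost operation '- 6 11'
  6 - 11 = -5
Step 2: Outer operation '* 7 [-5]'
  7 * -5 = -35

-35


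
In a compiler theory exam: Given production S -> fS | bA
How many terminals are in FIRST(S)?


Production: S -> fS | bA
Examining each alternative for leading terminals:
  S -> fS : first terminal = 'f'
  S -> bA : first terminal = 'b'
FIRST(S) = {b, f}
Count: 2

2


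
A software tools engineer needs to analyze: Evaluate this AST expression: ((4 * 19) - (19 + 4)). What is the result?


Expression: ((4 * 19) - (19 + 4))
Evaluating step by step:
  4 * 19 = 76
  19 + 4 = 23
  76 - 23 = 53
Result: 53

53


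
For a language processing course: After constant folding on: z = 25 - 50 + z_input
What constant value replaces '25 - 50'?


Identifying constant sub-expression:
  Original: z = 25 - 50 + z_input
  25 and 50 are both compile-time constants
  Evaluating: 25 - 50 = -25
  After folding: z = -25 + z_input

-25


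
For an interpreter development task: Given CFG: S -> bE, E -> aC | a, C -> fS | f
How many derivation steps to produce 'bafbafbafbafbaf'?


Grammar: S -> bE, E -> aC | a, C -> fS | f
Deriving 'bafbafbafbafbaf':
Step 1: S -> bE => bE
Step 2: E -> aC => baC
Step 3: C -> fS => bafS
Step 4: S -> bE => bafbE
Step 5: E -> aC => bafbaC
Step 6: C -> fS => bafbafS
Step 7: S -> bE => bafbafbE
Step 8: E -> aC => bafbafbaC
Step 9: C -> fS => bafbafbafS
Step 10: S -> bE => bafbafbafbE
Step 11: E -> aC => bafbafbafbaC
Step 12: C -> fS => bafbafbafbafS
Step 13: S -> bE => bafbafbafbafbE
Step 14: E -> aC => bafbafbafbafbaC
Step 15: C -> f => bafbafbafbafbaf
Total derivation steps: 15

15


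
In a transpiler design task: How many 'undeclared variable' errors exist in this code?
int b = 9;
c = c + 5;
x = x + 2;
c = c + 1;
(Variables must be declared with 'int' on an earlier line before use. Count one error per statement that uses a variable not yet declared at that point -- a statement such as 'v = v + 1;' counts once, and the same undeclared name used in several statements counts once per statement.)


Scanning code line by line:
  Line 1: declare 'b' -> declared = ['b']
  Line 2: use 'c' -> ERROR (undeclared)
  Line 3: use 'x' -> ERROR (undeclared)
  Line 4: use 'c' -> ERROR (undeclared)
Total undeclared variable errors: 3

3


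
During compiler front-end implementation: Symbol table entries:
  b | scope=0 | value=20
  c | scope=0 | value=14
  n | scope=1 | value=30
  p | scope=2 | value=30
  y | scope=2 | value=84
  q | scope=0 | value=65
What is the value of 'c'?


Searching symbol table for 'c':
  b | scope=0 | value=20
  c | scope=0 | value=14 <- MATCH
  n | scope=1 | value=30
  p | scope=2 | value=30
  y | scope=2 | value=84
  q | scope=0 | value=65
Found 'c' at scope 0 with value 14

14


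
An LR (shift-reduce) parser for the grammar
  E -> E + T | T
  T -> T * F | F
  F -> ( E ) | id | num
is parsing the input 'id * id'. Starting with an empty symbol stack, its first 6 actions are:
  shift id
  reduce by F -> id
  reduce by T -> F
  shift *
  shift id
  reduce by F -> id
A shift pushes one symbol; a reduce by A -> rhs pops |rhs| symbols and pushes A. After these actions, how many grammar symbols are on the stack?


Tracking the symbol stack through each action:
  Action 1: shift 'id' : push -> stack = [id] (size 1)
  Action 2: reduce by F -> id : pop 1, push F -> stack = [F] (size 1)
  Action 3: reduce by T -> F : pop 1, push T -> stack = [T] (size 1)
  Action 4: shift '*' : push -> stack = [T, *] (size 2)
  Action 5: shift 'id' : push -> stack = [T, *, id] (size 3)
  Action 6: reduce by F -> id : pop 1, push F -> stack = [T, *, F] (size 3)
Final stack size: 3

3


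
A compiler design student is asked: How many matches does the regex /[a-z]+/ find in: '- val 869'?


Pattern: /[a-z]+/ (identifiers)
Input: '- val 869'
Scanning for matches:
  Match 1: 'val'
Total matches: 1

1


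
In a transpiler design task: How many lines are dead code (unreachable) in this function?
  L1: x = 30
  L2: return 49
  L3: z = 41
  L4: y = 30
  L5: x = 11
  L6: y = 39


Analyzing control flow:
  L1: reachable (before return)
  L2: reachable (return statement)
  L3: DEAD (after return at L2)
  L4: DEAD (after return at L2)
  L5: DEAD (after return at L2)
  L6: DEAD (after return at L2)
Return at L2, total lines = 6
Dead lines: L3 through L6
Count: 4

4


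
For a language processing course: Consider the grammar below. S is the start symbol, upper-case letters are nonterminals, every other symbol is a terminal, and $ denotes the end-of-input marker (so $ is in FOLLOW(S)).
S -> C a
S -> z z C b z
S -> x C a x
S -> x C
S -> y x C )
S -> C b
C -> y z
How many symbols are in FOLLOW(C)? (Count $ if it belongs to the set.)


S is the start symbol and does not occur in any rule body, so FOLLOW(S) = {$}.
Examining every occurrence of C in a rule body:
  S -> C a : C is followed by terminal 'a' -> add 'a'
  S -> z z C b z : C is followed by terminal 'b' -> add 'b'
  S -> x C a x : C is followed by terminal 'a' -> add 'a' (already in the set)
  S -> x C : C is at the right end -> add FOLLOW(S) = {$}
  S -> y x C ) : C is followed by terminal ')' -> add ')'
  S -> C b : C is followed by terminal 'b' -> add 'b' (already in the set)
  C -> y z : C does not occur in the body -> contributes nothing
FOLLOW(C) = {), a, b, $}
Count: 4

4


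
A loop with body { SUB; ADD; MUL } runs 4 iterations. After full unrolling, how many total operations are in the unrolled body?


Loop body operations: SUB, ADD, MUL (3 ops per iteration)
Unrolling 4 iterations:
  Iteration 1: SUB, ADD, MUL (3 ops)
  Iteration 2: SUB, ADD, MUL (3 ops)
  Iteration 3: SUB, ADD, MUL (3 ops)
  Iteration 4: SUB, ADD, MUL (3 ops)
Total: 4 iterations * 3 ops/iter = 12 operations

12


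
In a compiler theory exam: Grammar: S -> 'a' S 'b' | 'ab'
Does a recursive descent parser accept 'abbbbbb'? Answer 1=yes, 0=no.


Grammar accepts strings of the form a^n b^n (n >= 1)
Word: 'abbbbbb'
Counting: 1 a's and 6 b's
Check: 1 == 6? No
Mismatch: a-count != b-count
Rejected

0


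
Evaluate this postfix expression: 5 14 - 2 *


Processing tokens left to right:
Push 5, Push 14
Pop 5 and 14, compute 5 - 14 = -9, push -9
Push 2
Pop -9 and 2, compute -9 * 2 = -18, push -18
Stack result: -18

-18


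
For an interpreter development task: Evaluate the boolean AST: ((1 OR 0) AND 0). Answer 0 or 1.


Step 1: Evaluate inner node
  1 OR 0 = 1
Step 2: Evaluate root node
  1 AND 0 = 0

0


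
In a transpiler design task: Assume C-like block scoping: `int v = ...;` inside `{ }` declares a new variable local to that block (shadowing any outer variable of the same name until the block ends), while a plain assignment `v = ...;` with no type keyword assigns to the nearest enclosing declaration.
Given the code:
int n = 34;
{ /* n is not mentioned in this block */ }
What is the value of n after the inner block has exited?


Analyzing scoping rules:
Outer scope: declares n = 34
Inner block: n is neither redeclared nor assigned -> unchanged
After the block -> 34
Result: 34

34


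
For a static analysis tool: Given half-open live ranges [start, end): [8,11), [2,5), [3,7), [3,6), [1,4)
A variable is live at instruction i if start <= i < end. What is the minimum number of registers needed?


Live ranges:
  Var0: [8, 11)
  Var1: [2, 5)
  Var2: [3, 7)
  Var3: [3, 6)
  Var4: [1, 4)
Sweep-line events (position, delta, active):
  pos=1 start -> active=1
  pos=2 start -> active=2
  pos=3 start -> active=3
  pos=3 start -> active=4
  pos=4 end -> active=3
  pos=5 end -> active=2
  pos=6 end -> active=1
  pos=7 end -> active=0
  pos=8 start -> active=1
  pos=11 end -> active=0
Maximum simultaneous active: 4
Minimum registers needed: 4

4


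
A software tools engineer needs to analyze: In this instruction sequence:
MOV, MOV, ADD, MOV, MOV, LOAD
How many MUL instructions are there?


Scanning instruction sequence for MUL:
  Position 1: MOV
  Position 2: MOV
  Position 3: ADD
  Position 4: MOV
  Position 5: MOV
  Position 6: LOAD
Matches at positions: []
Total MUL count: 0

0


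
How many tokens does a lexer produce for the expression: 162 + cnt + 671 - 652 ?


Scanning '162 + cnt + 671 - 652'
Token 1: '162' -> integer_literal
Token 2: '+' -> operator
Token 3: 'cnt' -> identifier
Token 4: '+' -> operator
Token 5: '671' -> integer_literal
Token 6: '-' -> operator
Token 7: '652' -> integer_literal
Total tokens: 7

7


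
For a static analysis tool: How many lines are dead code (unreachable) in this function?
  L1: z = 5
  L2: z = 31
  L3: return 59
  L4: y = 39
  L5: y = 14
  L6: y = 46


Analyzing control flow:
  L1: reachable (before return)
  L2: reachable (before return)
  L3: reachable (return statement)
  L4: DEAD (after return at L3)
  L5: DEAD (after return at L3)
  L6: DEAD (after return at L3)
Return at L3, total lines = 6
Dead lines: L4 through L6
Count: 3

3


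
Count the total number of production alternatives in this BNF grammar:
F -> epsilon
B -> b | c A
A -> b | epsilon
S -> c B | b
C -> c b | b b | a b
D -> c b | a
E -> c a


Counting alternatives per rule:
  F: 1 alternative(s)
  B: 2 alternative(s)
  A: 2 alternative(s)
  S: 2 alternative(s)
  C: 3 alternative(s)
  D: 2 alternative(s)
  E: 1 alternative(s)
Sum: 1 + 2 + 2 + 2 + 3 + 2 + 1 = 13

13


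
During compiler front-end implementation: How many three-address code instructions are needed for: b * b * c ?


Expression: b * b * c
Generating three-address code (respecting * over +/- precedence):
  Instruction 1: t1 = b * b
  Instruction 2: t2 = t1 * c
Total instructions: 2

2
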